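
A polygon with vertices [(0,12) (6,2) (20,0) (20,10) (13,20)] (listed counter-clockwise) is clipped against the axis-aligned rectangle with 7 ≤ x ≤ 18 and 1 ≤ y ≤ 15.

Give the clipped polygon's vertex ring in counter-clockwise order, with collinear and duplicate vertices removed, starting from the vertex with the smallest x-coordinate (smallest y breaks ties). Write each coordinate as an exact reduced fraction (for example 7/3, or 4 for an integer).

Clipped polygon: [(7,13/7) (13,1) (18,1) (18,90/7) (33/2,15) (7,15)]

1. After x ≥ 7: [(7,212/13) (7,13/7) (20,0) (20,10) (13,20)]
2. After x ≤ 18: [(7,212/13) (7,13/7) (18,2/7) (18,90/7) (13,20)]
3. After y ≥ 1: [(7,212/13) (7,13/7) (13,1) (18,1) (18,90/7) (13,20)]
4. After y ≤ 15: [(7,15) (7,13/7) (13,1) (18,1) (18,90/7) (33/2,15)]
5. Canonical ring: [(7,13/7) (13,1) (18,1) (18,90/7) (33/2,15) (7,15)]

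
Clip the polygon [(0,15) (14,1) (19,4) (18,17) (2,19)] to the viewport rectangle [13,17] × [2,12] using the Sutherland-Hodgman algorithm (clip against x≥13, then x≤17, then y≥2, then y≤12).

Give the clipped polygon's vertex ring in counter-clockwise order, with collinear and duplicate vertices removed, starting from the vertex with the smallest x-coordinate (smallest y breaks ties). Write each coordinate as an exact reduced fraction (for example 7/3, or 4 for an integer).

Clipped polygon: [(13,2) (47/3,2) (17,14/5) (17,12) (13,12)]

1. After x ≥ 13: [(13,2) (14,1) (19,4) (18,17) (13,141/8)]
2. After x ≤ 17: [(13,2) (14,1) (17,14/5) (17,137/8) (13,141/8)]
3. After y ≥ 2: [(13,2) (13,2) (47/3,2) (17,14/5) (17,137/8) (13,141/8)]
4. After y ≤ 12: [(13,12) (13,2) (13,2) (47/3,2) (17,14/5) (17,12)]
5. Canonical ring: [(13,2) (47/3,2) (17,14/5) (17,12) (13,12)]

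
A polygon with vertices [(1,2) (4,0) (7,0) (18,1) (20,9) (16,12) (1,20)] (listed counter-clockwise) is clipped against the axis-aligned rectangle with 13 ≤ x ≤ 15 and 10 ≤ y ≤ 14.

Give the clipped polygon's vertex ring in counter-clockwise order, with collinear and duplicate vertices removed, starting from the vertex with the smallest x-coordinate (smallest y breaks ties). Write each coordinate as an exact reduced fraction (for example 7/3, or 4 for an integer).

1. After x ≥ 13: [(13,6/11) (18,1) (20,9) (16,12) (13,68/5)]
2. After x ≤ 15: [(13,6/11) (15,8/11) (15,188/15) (13,68/5)]
3. After y ≥ 10: [(13,10) (15,10) (15,188/15) (13,68/5)]
4. After y ≤ 14: [(13,10) (15,10) (15,188/15) (13,68/5)]
5. Canonical ring: [(13,10) (15,10) (15,188/15) (13,68/5)]

Clipped polygon: [(13,10) (15,10) (15,188/15) (13,68/5)]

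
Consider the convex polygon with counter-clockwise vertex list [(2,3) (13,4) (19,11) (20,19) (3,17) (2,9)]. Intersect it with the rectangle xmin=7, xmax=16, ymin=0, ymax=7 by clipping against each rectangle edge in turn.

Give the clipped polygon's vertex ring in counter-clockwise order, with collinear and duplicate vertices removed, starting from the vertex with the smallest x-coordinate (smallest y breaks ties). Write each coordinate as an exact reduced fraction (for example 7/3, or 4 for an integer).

Clipped polygon: [(7,38/11) (13,4) (109/7,7) (7,7)]

1. After x ≥ 7: [(7,38/11) (13,4) (19,11) (20,19) (7,297/17)]
2. After x ≤ 16: [(7,38/11) (13,4) (16,15/2) (16,315/17) (7,297/17)]
3. After y ≥ 0: [(7,38/11) (13,4) (16,15/2) (16,315/17) (7,297/17)]
4. After y ≤ 7: [(7,7) (7,38/11) (13,4) (109/7,7)]
5. Canonical ring: [(7,38/11) (13,4) (109/7,7) (7,7)]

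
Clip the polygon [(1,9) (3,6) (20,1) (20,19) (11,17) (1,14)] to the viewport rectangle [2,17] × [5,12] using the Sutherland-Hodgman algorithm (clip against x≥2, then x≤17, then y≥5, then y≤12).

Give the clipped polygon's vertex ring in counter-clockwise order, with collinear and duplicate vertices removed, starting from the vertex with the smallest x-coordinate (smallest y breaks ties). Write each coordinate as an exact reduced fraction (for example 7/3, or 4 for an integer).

1. After x ≥ 2: [(2,15/2) (3,6) (20,1) (20,19) (11,17) (2,143/10)]
2. After x ≤ 17: [(2,15/2) (3,6) (17,32/17) (17,55/3) (11,17) (2,143/10)]
3. After y ≥ 5: [(2,15/2) (3,6) (32/5,5) (17,5) (17,55/3) (11,17) (2,143/10)]
4. After y ≤ 12: [(2,12) (2,15/2) (3,6) (32/5,5) (17,5) (17,12)]
5. Canonical ring: [(2,15/2) (3,6) (32/5,5) (17,5) (17,12) (2,12)]

Clipped polygon: [(2,15/2) (3,6) (32/5,5) (17,5) (17,12) (2,12)]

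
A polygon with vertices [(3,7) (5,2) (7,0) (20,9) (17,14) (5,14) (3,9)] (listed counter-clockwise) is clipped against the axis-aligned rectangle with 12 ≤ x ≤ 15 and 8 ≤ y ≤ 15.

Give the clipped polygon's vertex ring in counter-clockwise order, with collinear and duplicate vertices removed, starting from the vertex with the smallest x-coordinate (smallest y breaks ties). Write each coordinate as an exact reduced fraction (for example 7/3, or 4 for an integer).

Clipped polygon: [(12,8) (15,8) (15,14) (12,14)]

1. After x ≥ 12: [(12,45/13) (20,9) (17,14) (12,14)]
2. After x ≤ 15: [(12,45/13) (15,72/13) (15,14) (12,14)]
3. After y ≥ 8: [(12,8) (15,8) (15,14) (12,14)]
4. After y ≤ 15: [(12,8) (15,8) (15,14) (12,14)]
5. Canonical ring: [(12,8) (15,8) (15,14) (12,14)]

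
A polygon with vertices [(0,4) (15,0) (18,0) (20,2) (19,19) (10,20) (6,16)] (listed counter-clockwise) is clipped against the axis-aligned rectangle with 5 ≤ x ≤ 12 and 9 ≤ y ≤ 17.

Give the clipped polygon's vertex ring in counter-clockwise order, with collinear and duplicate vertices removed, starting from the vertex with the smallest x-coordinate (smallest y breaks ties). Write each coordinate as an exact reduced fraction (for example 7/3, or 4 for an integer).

Clipped polygon: [(5,9) (12,9) (12,17) (7,17) (6,16) (5,14)]

1. After x ≥ 5: [(5,14) (5,8/3) (15,0) (18,0) (20,2) (19,19) (10,20) (6,16)]
2. After x ≤ 12: [(5,14) (5,8/3) (12,4/5) (12,178/9) (10,20) (6,16)]
3. After y ≥ 9: [(5,14) (5,9) (12,9) (12,178/9) (10,20) (6,16)]
4. After y ≤ 17: [(5,14) (5,9) (12,9) (12,17) (7,17) (6,16)]
5. Canonical ring: [(5,9) (12,9) (12,17) (7,17) (6,16) (5,14)]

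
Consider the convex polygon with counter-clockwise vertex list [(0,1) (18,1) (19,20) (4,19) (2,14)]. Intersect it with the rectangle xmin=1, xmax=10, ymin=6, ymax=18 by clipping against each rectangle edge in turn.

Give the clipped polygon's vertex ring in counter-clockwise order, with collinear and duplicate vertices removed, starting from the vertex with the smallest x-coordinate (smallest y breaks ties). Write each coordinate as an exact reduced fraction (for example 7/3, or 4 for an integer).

1. After x ≥ 1: [(1,15/2) (1,1) (18,1) (19,20) (4,19) (2,14)]
2. After x ≤ 10: [(1,15/2) (1,1) (10,1) (10,97/5) (4,19) (2,14)]
3. After y ≥ 6: [(1,15/2) (1,6) (10,6) (10,97/5) (4,19) (2,14)]
4. After y ≤ 18: [(1,15/2) (1,6) (10,6) (10,18) (18/5,18) (2,14)]
5. Canonical ring: [(1,6) (10,6) (10,18) (18/5,18) (2,14) (1,15/2)]

Clipped polygon: [(1,6) (10,6) (10,18) (18/5,18) (2,14) (1,15/2)]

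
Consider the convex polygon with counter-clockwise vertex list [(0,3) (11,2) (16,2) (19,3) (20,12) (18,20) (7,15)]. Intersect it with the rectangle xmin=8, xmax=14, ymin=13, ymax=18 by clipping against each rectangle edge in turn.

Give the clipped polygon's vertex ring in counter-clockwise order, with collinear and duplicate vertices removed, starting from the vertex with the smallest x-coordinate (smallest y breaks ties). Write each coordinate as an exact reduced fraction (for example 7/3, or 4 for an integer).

1. After x ≥ 8: [(8,25/11) (11,2) (16,2) (19,3) (20,12) (18,20) (8,170/11)]
2. After x ≤ 14: [(8,25/11) (11,2) (14,2) (14,200/11) (8,170/11)]
3. After y ≥ 13: [(8,13) (14,13) (14,200/11) (8,170/11)]
4. After y ≤ 18: [(8,13) (14,13) (14,18) (68/5,18) (8,170/11)]
5. Canonical ring: [(8,13) (14,13) (14,18) (68/5,18) (8,170/11)]

Clipped polygon: [(8,13) (14,13) (14,18) (68/5,18) (8,170/11)]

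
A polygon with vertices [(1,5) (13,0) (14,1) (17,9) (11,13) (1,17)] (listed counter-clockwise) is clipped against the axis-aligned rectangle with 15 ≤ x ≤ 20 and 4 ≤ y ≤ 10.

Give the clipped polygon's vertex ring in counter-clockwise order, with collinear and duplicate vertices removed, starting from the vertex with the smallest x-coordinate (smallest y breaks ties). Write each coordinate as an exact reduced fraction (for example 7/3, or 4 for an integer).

1. After x ≥ 15: [(15,11/3) (17,9) (15,31/3)]
2. After x ≤ 20: [(15,11/3) (17,9) (15,31/3)]
3. After y ≥ 4: [(15,4) (121/8,4) (17,9) (15,31/3)]
4. After y ≤ 10: [(15,10) (15,4) (121/8,4) (17,9) (31/2,10)]
5. Canonical ring: [(15,4) (121/8,4) (17,9) (31/2,10) (15,10)]

Clipped polygon: [(15,4) (121/8,4) (17,9) (31/2,10) (15,10)]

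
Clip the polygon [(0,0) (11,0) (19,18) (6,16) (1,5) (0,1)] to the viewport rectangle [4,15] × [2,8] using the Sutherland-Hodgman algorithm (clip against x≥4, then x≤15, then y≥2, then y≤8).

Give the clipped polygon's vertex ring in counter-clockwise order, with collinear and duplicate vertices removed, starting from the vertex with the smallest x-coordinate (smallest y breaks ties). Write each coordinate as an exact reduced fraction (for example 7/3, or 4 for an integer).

1. After x ≥ 4: [(4,0) (11,0) (19,18) (6,16) (4,58/5)]
2. After x ≤ 15: [(4,0) (11,0) (15,9) (15,226/13) (6,16) (4,58/5)]
3. After y ≥ 2: [(4,2) (107/9,2) (15,9) (15,226/13) (6,16) (4,58/5)]
4. After y ≤ 8: [(4,8) (4,2) (107/9,2) (131/9,8)]
5. Canonical ring: [(4,2) (107/9,2) (131/9,8) (4,8)]

Clipped polygon: [(4,2) (107/9,2) (131/9,8) (4,8)]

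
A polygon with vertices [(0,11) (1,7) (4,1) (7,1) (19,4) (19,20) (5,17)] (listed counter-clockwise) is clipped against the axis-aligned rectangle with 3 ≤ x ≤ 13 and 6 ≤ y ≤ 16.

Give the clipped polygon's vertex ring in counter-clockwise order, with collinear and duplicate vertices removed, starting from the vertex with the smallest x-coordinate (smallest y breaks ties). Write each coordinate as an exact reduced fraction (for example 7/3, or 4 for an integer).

Clipped polygon: [(3,6) (13,6) (13,16) (25/6,16) (3,73/5)]

1. After x ≥ 3: [(3,73/5) (3,3) (4,1) (7,1) (19,4) (19,20) (5,17)]
2. After x ≤ 13: [(3,73/5) (3,3) (4,1) (7,1) (13,5/2) (13,131/7) (5,17)]
3. After y ≥ 6: [(3,73/5) (3,6) (13,6) (13,131/7) (5,17)]
4. After y ≤ 16: [(25/6,16) (3,73/5) (3,6) (13,6) (13,16)]
5. Canonical ring: [(3,6) (13,6) (13,16) (25/6,16) (3,73/5)]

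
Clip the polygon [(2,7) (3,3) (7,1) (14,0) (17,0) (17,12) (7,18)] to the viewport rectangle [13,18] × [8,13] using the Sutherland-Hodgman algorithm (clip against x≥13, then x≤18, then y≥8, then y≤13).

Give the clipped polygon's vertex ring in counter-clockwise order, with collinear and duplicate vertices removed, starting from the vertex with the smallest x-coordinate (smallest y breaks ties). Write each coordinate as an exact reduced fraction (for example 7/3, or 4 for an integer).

1. After x ≥ 13: [(13,1/7) (14,0) (17,0) (17,12) (13,72/5)]
2. After x ≤ 18: [(13,1/7) (14,0) (17,0) (17,12) (13,72/5)]
3. After y ≥ 8: [(13,8) (17,8) (17,12) (13,72/5)]
4. After y ≤ 13: [(13,13) (13,8) (17,8) (17,12) (46/3,13)]
5. Canonical ring: [(13,8) (17,8) (17,12) (46/3,13) (13,13)]

Clipped polygon: [(13,8) (17,8) (17,12) (46/3,13) (13,13)]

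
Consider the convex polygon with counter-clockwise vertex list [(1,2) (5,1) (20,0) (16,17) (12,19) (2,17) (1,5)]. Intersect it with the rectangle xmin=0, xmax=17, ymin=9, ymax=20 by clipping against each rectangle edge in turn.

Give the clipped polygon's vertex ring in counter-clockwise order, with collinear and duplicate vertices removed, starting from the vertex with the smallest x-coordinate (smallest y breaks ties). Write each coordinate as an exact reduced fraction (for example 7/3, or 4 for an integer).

1. After x ≥ 0: [(1,2) (5,1) (20,0) (16,17) (12,19) (2,17) (1,5)]
2. After x ≤ 17: [(1,2) (5,1) (17,1/5) (17,51/4) (16,17) (12,19) (2,17) (1,5)]
3. After y ≥ 9: [(17,9) (17,51/4) (16,17) (12,19) (2,17) (4/3,9)]
4. After y ≤ 20: [(17,9) (17,51/4) (16,17) (12,19) (2,17) (4/3,9)]
5. Canonical ring: [(4/3,9) (17,9) (17,51/4) (16,17) (12,19) (2,17)]

Clipped polygon: [(4/3,9) (17,9) (17,51/4) (16,17) (12,19) (2,17)]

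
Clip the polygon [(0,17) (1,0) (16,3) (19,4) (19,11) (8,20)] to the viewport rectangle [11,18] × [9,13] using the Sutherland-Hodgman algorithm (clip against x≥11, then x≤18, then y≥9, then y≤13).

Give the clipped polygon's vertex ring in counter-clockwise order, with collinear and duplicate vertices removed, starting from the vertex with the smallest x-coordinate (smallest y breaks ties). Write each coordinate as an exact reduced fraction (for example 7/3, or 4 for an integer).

Clipped polygon: [(11,9) (18,9) (18,130/11) (149/9,13) (11,13)]

1. After x ≥ 11: [(11,2) (16,3) (19,4) (19,11) (11,193/11)]
2. After x ≤ 18: [(11,2) (16,3) (18,11/3) (18,130/11) (11,193/11)]
3. After y ≥ 9: [(11,9) (18,9) (18,130/11) (11,193/11)]
4. After y ≤ 13: [(11,13) (11,9) (18,9) (18,130/11) (149/9,13)]
5. Canonical ring: [(11,9) (18,9) (18,130/11) (149/9,13) (11,13)]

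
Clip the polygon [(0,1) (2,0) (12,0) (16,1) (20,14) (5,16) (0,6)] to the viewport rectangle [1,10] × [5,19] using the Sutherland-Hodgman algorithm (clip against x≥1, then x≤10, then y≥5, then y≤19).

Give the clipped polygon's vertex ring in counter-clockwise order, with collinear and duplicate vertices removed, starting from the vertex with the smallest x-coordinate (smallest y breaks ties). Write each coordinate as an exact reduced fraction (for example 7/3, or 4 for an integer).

1. After x ≥ 1: [(1,1/2) (2,0) (12,0) (16,1) (20,14) (5,16) (1,8)]
2. After x ≤ 10: [(1,1/2) (2,0) (10,0) (10,46/3) (5,16) (1,8)]
3. After y ≥ 5: [(1,5) (10,5) (10,46/3) (5,16) (1,8)]
4. After y ≤ 19: [(1,5) (10,5) (10,46/3) (5,16) (1,8)]
5. Canonical ring: [(1,5) (10,5) (10,46/3) (5,16) (1,8)]

Clipped polygon: [(1,5) (10,5) (10,46/3) (5,16) (1,8)]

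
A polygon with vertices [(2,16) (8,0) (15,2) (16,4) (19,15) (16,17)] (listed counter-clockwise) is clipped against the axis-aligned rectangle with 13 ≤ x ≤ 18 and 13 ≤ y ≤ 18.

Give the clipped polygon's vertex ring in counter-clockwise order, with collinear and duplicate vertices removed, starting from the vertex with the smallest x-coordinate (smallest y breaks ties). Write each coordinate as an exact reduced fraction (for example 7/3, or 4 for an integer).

Clipped polygon: [(13,13) (18,13) (18,47/3) (16,17) (13,235/14)]

1. After x ≥ 13: [(13,235/14) (13,10/7) (15,2) (16,4) (19,15) (16,17)]
2. After x ≤ 18: [(13,235/14) (13,10/7) (15,2) (16,4) (18,34/3) (18,47/3) (16,17)]
3. After y ≥ 13: [(13,235/14) (13,13) (18,13) (18,47/3) (16,17)]
4. After y ≤ 18: [(13,235/14) (13,13) (18,13) (18,47/3) (16,17)]
5. Canonical ring: [(13,13) (18,13) (18,47/3) (16,17) (13,235/14)]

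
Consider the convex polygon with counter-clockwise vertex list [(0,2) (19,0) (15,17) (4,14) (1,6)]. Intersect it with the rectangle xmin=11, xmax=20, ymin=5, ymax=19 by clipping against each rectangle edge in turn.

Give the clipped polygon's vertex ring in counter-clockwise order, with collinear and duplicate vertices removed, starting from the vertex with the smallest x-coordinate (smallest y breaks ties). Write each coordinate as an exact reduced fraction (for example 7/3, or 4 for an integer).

1. After x ≥ 11: [(11,16/19) (19,0) (15,17) (11,175/11)]
2. After x ≤ 20: [(11,16/19) (19,0) (15,17) (11,175/11)]
3. After y ≥ 5: [(11,5) (303/17,5) (15,17) (11,175/11)]
4. After y ≤ 19: [(11,5) (303/17,5) (15,17) (11,175/11)]
5. Canonical ring: [(11,5) (303/17,5) (15,17) (11,175/11)]

Clipped polygon: [(11,5) (303/17,5) (15,17) (11,175/11)]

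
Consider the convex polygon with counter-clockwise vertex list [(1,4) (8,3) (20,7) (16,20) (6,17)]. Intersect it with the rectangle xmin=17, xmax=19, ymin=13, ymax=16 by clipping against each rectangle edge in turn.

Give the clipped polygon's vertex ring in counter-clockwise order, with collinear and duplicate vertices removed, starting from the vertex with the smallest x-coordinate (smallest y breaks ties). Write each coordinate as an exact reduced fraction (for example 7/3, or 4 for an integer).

Clipped polygon: [(17,13) (236/13,13) (224/13,16) (17,16)]

1. After x ≥ 17: [(17,6) (20,7) (17,67/4)]
2. After x ≤ 19: [(17,6) (19,20/3) (19,41/4) (17,67/4)]
3. After y ≥ 13: [(17,13) (236/13,13) (17,67/4)]
4. After y ≤ 16: [(17,16) (17,13) (236/13,13) (224/13,16)]
5. Canonical ring: [(17,13) (236/13,13) (224/13,16) (17,16)]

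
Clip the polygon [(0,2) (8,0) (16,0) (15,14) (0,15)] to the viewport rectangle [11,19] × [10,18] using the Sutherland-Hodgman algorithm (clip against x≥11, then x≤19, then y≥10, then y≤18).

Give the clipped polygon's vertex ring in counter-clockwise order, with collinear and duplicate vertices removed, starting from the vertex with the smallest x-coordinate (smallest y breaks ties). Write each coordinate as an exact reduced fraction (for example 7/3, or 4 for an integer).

1. After x ≥ 11: [(11,0) (16,0) (15,14) (11,214/15)]
2. After x ≤ 19: [(11,0) (16,0) (15,14) (11,214/15)]
3. After y ≥ 10: [(11,10) (107/7,10) (15,14) (11,214/15)]
4. After y ≤ 18: [(11,10) (107/7,10) (15,14) (11,214/15)]
5. Canonical ring: [(11,10) (107/7,10) (15,14) (11,214/15)]

Clipped polygon: [(11,10) (107/7,10) (15,14) (11,214/15)]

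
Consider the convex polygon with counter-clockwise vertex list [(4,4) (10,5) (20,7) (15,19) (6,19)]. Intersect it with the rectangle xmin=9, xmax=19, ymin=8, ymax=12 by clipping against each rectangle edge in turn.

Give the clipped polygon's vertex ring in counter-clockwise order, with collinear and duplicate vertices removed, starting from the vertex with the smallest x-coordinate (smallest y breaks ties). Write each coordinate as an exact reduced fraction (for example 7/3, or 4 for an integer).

1. After x ≥ 9: [(9,29/6) (10,5) (20,7) (15,19) (9,19)]
2. After x ≤ 19: [(9,29/6) (10,5) (19,34/5) (19,47/5) (15,19) (9,19)]
3. After y ≥ 8: [(9,8) (19,8) (19,47/5) (15,19) (9,19)]
4. After y ≤ 12: [(9,12) (9,8) (19,8) (19,47/5) (215/12,12)]
5. Canonical ring: [(9,8) (19,8) (19,47/5) (215/12,12) (9,12)]

Clipped polygon: [(9,8) (19,8) (19,47/5) (215/12,12) (9,12)]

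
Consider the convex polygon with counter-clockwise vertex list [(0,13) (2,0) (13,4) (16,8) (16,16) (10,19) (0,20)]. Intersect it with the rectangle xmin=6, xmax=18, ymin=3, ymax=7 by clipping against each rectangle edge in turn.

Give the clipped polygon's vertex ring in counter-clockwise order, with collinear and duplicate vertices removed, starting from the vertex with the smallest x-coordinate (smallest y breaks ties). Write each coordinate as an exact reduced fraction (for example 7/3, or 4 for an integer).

Clipped polygon: [(6,3) (41/4,3) (13,4) (61/4,7) (6,7)]

1. After x ≥ 6: [(6,16/11) (13,4) (16,8) (16,16) (10,19) (6,97/5)]
2. After x ≤ 18: [(6,16/11) (13,4) (16,8) (16,16) (10,19) (6,97/5)]
3. After y ≥ 3: [(6,3) (41/4,3) (13,4) (16,8) (16,16) (10,19) (6,97/5)]
4. After y ≤ 7: [(6,7) (6,3) (41/4,3) (13,4) (61/4,7)]
5. Canonical ring: [(6,3) (41/4,3) (13,4) (61/4,7) (6,7)]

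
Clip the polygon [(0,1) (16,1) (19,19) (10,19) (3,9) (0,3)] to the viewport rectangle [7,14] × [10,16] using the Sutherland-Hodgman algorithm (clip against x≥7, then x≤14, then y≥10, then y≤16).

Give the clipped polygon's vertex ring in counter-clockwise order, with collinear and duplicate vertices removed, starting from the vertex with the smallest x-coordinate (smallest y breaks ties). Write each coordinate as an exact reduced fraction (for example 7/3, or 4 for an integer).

Clipped polygon: [(7,10) (14,10) (14,16) (79/10,16) (7,103/7)]

1. After x ≥ 7: [(7,1) (16,1) (19,19) (10,19) (7,103/7)]
2. After x ≤ 14: [(7,1) (14,1) (14,19) (10,19) (7,103/7)]
3. After y ≥ 10: [(7,10) (14,10) (14,19) (10,19) (7,103/7)]
4. After y ≤ 16: [(7,10) (14,10) (14,16) (79/10,16) (7,103/7)]
5. Canonical ring: [(7,10) (14,10) (14,16) (79/10,16) (7,103/7)]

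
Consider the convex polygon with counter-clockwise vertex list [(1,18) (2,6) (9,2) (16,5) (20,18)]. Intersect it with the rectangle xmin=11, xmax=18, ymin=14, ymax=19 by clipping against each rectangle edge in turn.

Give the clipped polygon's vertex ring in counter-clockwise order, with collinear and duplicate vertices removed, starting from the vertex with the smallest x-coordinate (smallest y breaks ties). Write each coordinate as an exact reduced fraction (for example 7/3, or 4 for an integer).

1. After x ≥ 11: [(11,18) (11,20/7) (16,5) (20,18)]
2. After x ≤ 18: [(18,18) (11,18) (11,20/7) (16,5) (18,23/2)]
3. After y ≥ 14: [(18,14) (18,18) (11,18) (11,14)]
4. After y ≤ 19: [(18,14) (18,18) (11,18) (11,14)]
5. Canonical ring: [(11,14) (18,14) (18,18) (11,18)]

Clipped polygon: [(11,14) (18,14) (18,18) (11,18)]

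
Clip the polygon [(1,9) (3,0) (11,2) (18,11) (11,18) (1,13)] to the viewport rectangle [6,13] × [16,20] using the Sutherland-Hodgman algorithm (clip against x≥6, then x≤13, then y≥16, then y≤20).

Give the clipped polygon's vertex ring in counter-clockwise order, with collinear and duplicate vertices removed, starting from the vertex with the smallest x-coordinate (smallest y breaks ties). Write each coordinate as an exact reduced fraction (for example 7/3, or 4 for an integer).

Clipped polygon: [(7,16) (13,16) (11,18)]

1. After x ≥ 6: [(6,3/4) (11,2) (18,11) (11,18) (6,31/2)]
2. After x ≤ 13: [(6,3/4) (11,2) (13,32/7) (13,16) (11,18) (6,31/2)]
3. After y ≥ 16: [(13,16) (13,16) (11,18) (7,16)]
4. After y ≤ 20: [(13,16) (13,16) (11,18) (7,16)]
5. Canonical ring: [(7,16) (13,16) (11,18)]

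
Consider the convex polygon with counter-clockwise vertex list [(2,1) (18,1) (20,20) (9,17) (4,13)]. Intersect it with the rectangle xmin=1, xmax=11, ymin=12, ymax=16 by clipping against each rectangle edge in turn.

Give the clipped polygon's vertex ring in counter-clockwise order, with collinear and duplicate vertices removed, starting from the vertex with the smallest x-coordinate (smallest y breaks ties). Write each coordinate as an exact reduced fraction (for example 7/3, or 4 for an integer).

1. After x ≥ 1: [(2,1) (18,1) (20,20) (9,17) (4,13)]
2. After x ≤ 11: [(2,1) (11,1) (11,193/11) (9,17) (4,13)]
3. After y ≥ 12: [(23/6,12) (11,12) (11,193/11) (9,17) (4,13)]
4. After y ≤ 16: [(23/6,12) (11,12) (11,16) (31/4,16) (4,13)]
5. Canonical ring: [(23/6,12) (11,12) (11,16) (31/4,16) (4,13)]

Clipped polygon: [(23/6,12) (11,12) (11,16) (31/4,16) (4,13)]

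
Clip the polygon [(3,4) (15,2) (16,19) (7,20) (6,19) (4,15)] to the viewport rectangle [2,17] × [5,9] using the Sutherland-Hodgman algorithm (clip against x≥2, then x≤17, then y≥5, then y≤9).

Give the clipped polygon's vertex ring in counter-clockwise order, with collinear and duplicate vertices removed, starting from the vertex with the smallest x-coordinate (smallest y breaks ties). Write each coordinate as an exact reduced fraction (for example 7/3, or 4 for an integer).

Clipped polygon: [(34/11,5) (258/17,5) (262/17,9) (38/11,9)]

1. After x ≥ 2: [(3,4) (15,2) (16,19) (7,20) (6,19) (4,15)]
2. After x ≤ 17: [(3,4) (15,2) (16,19) (7,20) (6,19) (4,15)]
3. After y ≥ 5: [(34/11,5) (258/17,5) (16,19) (7,20) (6,19) (4,15)]
4. After y ≤ 9: [(38/11,9) (34/11,5) (258/17,5) (262/17,9)]
5. Canonical ring: [(34/11,5) (258/17,5) (262/17,9) (38/11,9)]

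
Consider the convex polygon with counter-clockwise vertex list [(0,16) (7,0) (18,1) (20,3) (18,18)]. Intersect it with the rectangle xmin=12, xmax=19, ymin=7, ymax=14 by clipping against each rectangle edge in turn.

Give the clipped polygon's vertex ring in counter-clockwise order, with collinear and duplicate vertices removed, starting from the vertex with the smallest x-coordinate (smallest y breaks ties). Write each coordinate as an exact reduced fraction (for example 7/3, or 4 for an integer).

1. After x ≥ 12: [(12,52/3) (12,5/11) (18,1) (20,3) (18,18)]
2. After x ≤ 19: [(12,52/3) (12,5/11) (18,1) (19,2) (19,21/2) (18,18)]
3. After y ≥ 7: [(12,52/3) (12,7) (19,7) (19,21/2) (18,18)]
4. After y ≤ 14: [(12,14) (12,7) (19,7) (19,21/2) (278/15,14)]
5. Canonical ring: [(12,7) (19,7) (19,21/2) (278/15,14) (12,14)]

Clipped polygon: [(12,7) (19,7) (19,21/2) (278/15,14) (12,14)]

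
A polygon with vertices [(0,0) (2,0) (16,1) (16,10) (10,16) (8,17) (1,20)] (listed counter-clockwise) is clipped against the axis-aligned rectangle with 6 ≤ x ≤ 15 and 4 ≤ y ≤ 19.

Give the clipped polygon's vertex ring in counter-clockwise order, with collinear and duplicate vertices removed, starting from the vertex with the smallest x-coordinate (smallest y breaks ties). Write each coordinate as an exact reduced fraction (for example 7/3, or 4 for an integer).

1. After x ≥ 6: [(6,2/7) (16,1) (16,10) (10,16) (8,17) (6,125/7)]
2. After x ≤ 15: [(6,2/7) (15,13/14) (15,11) (10,16) (8,17) (6,125/7)]
3. After y ≥ 4: [(6,4) (15,4) (15,11) (10,16) (8,17) (6,125/7)]
4. After y ≤ 19: [(6,4) (15,4) (15,11) (10,16) (8,17) (6,125/7)]
5. Canonical ring: [(6,4) (15,4) (15,11) (10,16) (8,17) (6,125/7)]

Clipped polygon: [(6,4) (15,4) (15,11) (10,16) (8,17) (6,125/7)]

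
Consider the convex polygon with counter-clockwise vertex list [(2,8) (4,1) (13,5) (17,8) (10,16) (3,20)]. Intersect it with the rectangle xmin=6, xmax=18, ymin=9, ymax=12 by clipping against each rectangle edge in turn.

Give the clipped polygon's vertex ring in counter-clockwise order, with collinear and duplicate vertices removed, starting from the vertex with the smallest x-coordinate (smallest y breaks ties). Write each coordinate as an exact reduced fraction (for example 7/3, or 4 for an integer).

Clipped polygon: [(6,9) (129/8,9) (27/2,12) (6,12)]

1. After x ≥ 6: [(6,17/9) (13,5) (17,8) (10,16) (6,128/7)]
2. After x ≤ 18: [(6,17/9) (13,5) (17,8) (10,16) (6,128/7)]
3. After y ≥ 9: [(6,9) (129/8,9) (10,16) (6,128/7)]
4. After y ≤ 12: [(6,12) (6,9) (129/8,9) (27/2,12)]
5. Canonical ring: [(6,9) (129/8,9) (27/2,12) (6,12)]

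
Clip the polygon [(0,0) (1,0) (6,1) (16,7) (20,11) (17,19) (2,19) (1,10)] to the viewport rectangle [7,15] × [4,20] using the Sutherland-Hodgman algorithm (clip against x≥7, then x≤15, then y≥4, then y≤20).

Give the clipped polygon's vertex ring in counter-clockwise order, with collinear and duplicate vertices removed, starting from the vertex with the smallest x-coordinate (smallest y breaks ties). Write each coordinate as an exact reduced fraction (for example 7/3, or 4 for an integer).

1. After x ≥ 7: [(7,8/5) (16,7) (20,11) (17,19) (7,19)]
2. After x ≤ 15: [(7,8/5) (15,32/5) (15,19) (7,19)]
3. After y ≥ 4: [(7,4) (11,4) (15,32/5) (15,19) (7,19)]
4. After y ≤ 20: [(7,4) (11,4) (15,32/5) (15,19) (7,19)]
5. Canonical ring: [(7,4) (11,4) (15,32/5) (15,19) (7,19)]

Clipped polygon: [(7,4) (11,4) (15,32/5) (15,19) (7,19)]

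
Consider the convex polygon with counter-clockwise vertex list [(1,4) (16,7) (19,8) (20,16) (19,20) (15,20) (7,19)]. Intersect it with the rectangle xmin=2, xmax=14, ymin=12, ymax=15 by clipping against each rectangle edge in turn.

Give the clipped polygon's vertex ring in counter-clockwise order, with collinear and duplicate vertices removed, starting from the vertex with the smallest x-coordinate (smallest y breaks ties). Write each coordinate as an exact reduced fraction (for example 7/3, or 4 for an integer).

1. After x ≥ 2: [(2,13/2) (2,21/5) (16,7) (19,8) (20,16) (19,20) (15,20) (7,19)]
2. After x ≤ 14: [(2,13/2) (2,21/5) (14,33/5) (14,159/8) (7,19)]
3. After y ≥ 12: [(21/5,12) (14,12) (14,159/8) (7,19)]
4. After y ≤ 15: [(27/5,15) (21/5,12) (14,12) (14,15)]
5. Canonical ring: [(21/5,12) (14,12) (14,15) (27/5,15)]

Clipped polygon: [(21/5,12) (14,12) (14,15) (27/5,15)]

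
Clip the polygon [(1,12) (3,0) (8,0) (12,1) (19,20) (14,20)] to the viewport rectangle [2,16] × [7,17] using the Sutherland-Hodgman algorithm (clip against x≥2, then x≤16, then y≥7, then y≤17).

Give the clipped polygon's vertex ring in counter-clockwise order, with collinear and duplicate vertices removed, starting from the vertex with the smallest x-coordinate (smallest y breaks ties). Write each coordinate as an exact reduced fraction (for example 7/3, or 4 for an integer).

1. After x ≥ 2: [(2,164/13) (2,6) (3,0) (8,0) (12,1) (19,20) (14,20)]
2. After x ≤ 16: [(2,164/13) (2,6) (3,0) (8,0) (12,1) (16,83/7) (16,20) (14,20)]
3. After y ≥ 7: [(2,164/13) (2,7) (270/19,7) (16,83/7) (16,20) (14,20)]
4. After y ≤ 17: [(73/8,17) (2,164/13) (2,7) (270/19,7) (16,83/7) (16,17)]
5. Canonical ring: [(2,7) (270/19,7) (16,83/7) (16,17) (73/8,17) (2,164/13)]

Clipped polygon: [(2,7) (270/19,7) (16,83/7) (16,17) (73/8,17) (2,164/13)]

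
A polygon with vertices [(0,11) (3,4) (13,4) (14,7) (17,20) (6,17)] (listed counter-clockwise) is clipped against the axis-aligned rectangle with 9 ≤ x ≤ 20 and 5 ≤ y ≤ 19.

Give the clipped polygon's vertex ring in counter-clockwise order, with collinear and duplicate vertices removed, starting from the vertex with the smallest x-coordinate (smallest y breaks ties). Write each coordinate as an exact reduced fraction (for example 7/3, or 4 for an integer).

1. After x ≥ 9: [(9,4) (13,4) (14,7) (17,20) (9,196/11)]
2. After x ≤ 20: [(9,4) (13,4) (14,7) (17,20) (9,196/11)]
3. After y ≥ 5: [(9,5) (40/3,5) (14,7) (17,20) (9,196/11)]
4. After y ≤ 19: [(9,5) (40/3,5) (14,7) (218/13,19) (40/3,19) (9,196/11)]
5. Canonical ring: [(9,5) (40/3,5) (14,7) (218/13,19) (40/3,19) (9,196/11)]

Clipped polygon: [(9,5) (40/3,5) (14,7) (218/13,19) (40/3,19) (9,196/11)]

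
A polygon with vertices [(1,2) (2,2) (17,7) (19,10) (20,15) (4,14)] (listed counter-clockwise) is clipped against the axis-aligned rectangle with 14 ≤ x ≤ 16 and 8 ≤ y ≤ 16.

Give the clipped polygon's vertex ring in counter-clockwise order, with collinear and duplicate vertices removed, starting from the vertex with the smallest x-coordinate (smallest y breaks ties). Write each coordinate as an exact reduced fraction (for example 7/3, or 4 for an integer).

Clipped polygon: [(14,8) (16,8) (16,59/4) (14,117/8)]

1. After x ≥ 14: [(14,6) (17,7) (19,10) (20,15) (14,117/8)]
2. After x ≤ 16: [(14,6) (16,20/3) (16,59/4) (14,117/8)]
3. After y ≥ 8: [(14,8) (16,8) (16,59/4) (14,117/8)]
4. After y ≤ 16: [(14,8) (16,8) (16,59/4) (14,117/8)]
5. Canonical ring: [(14,8) (16,8) (16,59/4) (14,117/8)]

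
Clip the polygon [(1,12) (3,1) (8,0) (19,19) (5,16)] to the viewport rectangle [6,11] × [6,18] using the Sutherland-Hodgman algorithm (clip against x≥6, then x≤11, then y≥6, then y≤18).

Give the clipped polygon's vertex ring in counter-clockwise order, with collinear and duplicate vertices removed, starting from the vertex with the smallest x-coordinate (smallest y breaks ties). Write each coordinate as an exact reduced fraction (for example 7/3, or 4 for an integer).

Clipped polygon: [(6,6) (11,6) (11,121/7) (6,227/14)]

1. After x ≥ 6: [(6,2/5) (8,0) (19,19) (6,227/14)]
2. After x ≤ 11: [(6,2/5) (8,0) (11,57/11) (11,121/7) (6,227/14)]
3. After y ≥ 6: [(6,6) (11,6) (11,121/7) (6,227/14)]
4. After y ≤ 18: [(6,6) (11,6) (11,121/7) (6,227/14)]
5. Canonical ring: [(6,6) (11,6) (11,121/7) (6,227/14)]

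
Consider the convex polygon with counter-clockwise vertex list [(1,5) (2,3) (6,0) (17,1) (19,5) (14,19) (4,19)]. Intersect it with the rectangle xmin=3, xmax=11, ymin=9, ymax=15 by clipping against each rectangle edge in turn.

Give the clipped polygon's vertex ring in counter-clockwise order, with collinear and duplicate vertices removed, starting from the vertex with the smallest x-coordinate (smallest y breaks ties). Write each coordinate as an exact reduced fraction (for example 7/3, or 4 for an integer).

1. After x ≥ 3: [(3,43/3) (3,9/4) (6,0) (17,1) (19,5) (14,19) (4,19)]
2. After x ≤ 11: [(3,43/3) (3,9/4) (6,0) (11,5/11) (11,19) (4,19)]
3. After y ≥ 9: [(3,43/3) (3,9) (11,9) (11,19) (4,19)]
4. After y ≤ 15: [(22/7,15) (3,43/3) (3,9) (11,9) (11,15)]
5. Canonical ring: [(3,9) (11,9) (11,15) (22/7,15) (3,43/3)]

Clipped polygon: [(3,9) (11,9) (11,15) (22/7,15) (3,43/3)]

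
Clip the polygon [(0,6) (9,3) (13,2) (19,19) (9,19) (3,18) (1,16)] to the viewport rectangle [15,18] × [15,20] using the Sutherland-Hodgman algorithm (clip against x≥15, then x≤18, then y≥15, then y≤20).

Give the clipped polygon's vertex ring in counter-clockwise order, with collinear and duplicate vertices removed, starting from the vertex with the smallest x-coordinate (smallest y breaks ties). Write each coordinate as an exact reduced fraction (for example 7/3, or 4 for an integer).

Clipped polygon: [(15,15) (299/17,15) (18,97/6) (18,19) (15,19)]

1. After x ≥ 15: [(15,23/3) (19,19) (15,19)]
2. After x ≤ 18: [(15,23/3) (18,97/6) (18,19) (15,19)]
3. After y ≥ 15: [(15,15) (299/17,15) (18,97/6) (18,19) (15,19)]
4. After y ≤ 20: [(15,15) (299/17,15) (18,97/6) (18,19) (15,19)]
5. Canonical ring: [(15,15) (299/17,15) (18,97/6) (18,19) (15,19)]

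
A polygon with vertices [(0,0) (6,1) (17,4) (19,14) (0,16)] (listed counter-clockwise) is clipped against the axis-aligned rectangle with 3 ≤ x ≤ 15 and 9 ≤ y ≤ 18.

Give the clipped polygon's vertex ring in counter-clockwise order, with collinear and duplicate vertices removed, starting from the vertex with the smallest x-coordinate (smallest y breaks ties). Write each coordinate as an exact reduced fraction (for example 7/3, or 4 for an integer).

Clipped polygon: [(3,9) (15,9) (15,274/19) (3,298/19)]

1. After x ≥ 3: [(3,1/2) (6,1) (17,4) (19,14) (3,298/19)]
2. After x ≤ 15: [(3,1/2) (6,1) (15,38/11) (15,274/19) (3,298/19)]
3. After y ≥ 9: [(3,9) (15,9) (15,274/19) (3,298/19)]
4. After y ≤ 18: [(3,9) (15,9) (15,274/19) (3,298/19)]
5. Canonical ring: [(3,9) (15,9) (15,274/19) (3,298/19)]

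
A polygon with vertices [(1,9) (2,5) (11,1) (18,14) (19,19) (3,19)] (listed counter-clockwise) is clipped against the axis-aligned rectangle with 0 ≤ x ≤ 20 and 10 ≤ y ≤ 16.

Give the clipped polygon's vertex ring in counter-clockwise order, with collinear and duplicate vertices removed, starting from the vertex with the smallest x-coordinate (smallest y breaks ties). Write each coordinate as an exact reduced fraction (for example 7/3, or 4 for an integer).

Clipped polygon: [(6/5,10) (206/13,10) (18,14) (92/5,16) (12/5,16)]

1. After x ≥ 0: [(1,9) (2,5) (11,1) (18,14) (19,19) (3,19)]
2. After x ≤ 20: [(1,9) (2,5) (11,1) (18,14) (19,19) (3,19)]
3. After y ≥ 10: [(6/5,10) (206/13,10) (18,14) (19,19) (3,19)]
4. After y ≤ 16: [(12/5,16) (6/5,10) (206/13,10) (18,14) (92/5,16)]
5. Canonical ring: [(6/5,10) (206/13,10) (18,14) (92/5,16) (12/5,16)]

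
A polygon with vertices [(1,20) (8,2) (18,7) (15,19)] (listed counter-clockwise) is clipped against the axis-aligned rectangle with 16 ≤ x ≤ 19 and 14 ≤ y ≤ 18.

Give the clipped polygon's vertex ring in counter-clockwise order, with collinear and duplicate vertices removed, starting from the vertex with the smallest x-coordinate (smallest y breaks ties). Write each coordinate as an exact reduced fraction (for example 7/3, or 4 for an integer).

Clipped polygon: [(16,14) (65/4,14) (16,15)]

1. After x ≥ 16: [(16,6) (18,7) (16,15)]
2. After x ≤ 19: [(16,6) (18,7) (16,15)]
3. After y ≥ 14: [(16,14) (65/4,14) (16,15)]
4. After y ≤ 18: [(16,14) (65/4,14) (16,15)]
5. Canonical ring: [(16,14) (65/4,14) (16,15)]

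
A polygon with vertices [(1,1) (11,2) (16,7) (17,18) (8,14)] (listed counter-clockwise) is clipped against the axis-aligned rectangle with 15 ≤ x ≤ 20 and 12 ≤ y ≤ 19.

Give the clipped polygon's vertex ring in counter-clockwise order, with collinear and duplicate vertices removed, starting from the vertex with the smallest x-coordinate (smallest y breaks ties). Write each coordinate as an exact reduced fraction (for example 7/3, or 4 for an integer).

1. After x ≥ 15: [(15,6) (16,7) (17,18) (15,154/9)]
2. After x ≤ 20: [(15,6) (16,7) (17,18) (15,154/9)]
3. After y ≥ 12: [(15,12) (181/11,12) (17,18) (15,154/9)]
4. After y ≤ 19: [(15,12) (181/11,12) (17,18) (15,154/9)]
5. Canonical ring: [(15,12) (181/11,12) (17,18) (15,154/9)]

Clipped polygon: [(15,12) (181/11,12) (17,18) (15,154/9)]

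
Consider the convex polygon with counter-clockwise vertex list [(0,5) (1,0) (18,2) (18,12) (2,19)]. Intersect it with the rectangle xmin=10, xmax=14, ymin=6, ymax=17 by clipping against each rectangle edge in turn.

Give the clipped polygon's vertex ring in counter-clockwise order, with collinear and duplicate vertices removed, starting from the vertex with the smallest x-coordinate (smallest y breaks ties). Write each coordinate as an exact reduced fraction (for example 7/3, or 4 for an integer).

Clipped polygon: [(10,6) (14,6) (14,55/4) (10,31/2)]

1. After x ≥ 10: [(10,18/17) (18,2) (18,12) (10,31/2)]
2. After x ≤ 14: [(10,18/17) (14,26/17) (14,55/4) (10,31/2)]
3. After y ≥ 6: [(10,6) (14,6) (14,55/4) (10,31/2)]
4. After y ≤ 17: [(10,6) (14,6) (14,55/4) (10,31/2)]
5. Canonical ring: [(10,6) (14,6) (14,55/4) (10,31/2)]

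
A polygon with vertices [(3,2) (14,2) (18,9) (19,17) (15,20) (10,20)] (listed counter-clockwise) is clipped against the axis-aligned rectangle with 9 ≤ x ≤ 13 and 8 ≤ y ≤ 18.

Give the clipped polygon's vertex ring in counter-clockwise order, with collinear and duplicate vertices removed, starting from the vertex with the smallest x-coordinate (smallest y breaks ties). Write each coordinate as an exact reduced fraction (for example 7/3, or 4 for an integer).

Clipped polygon: [(9,8) (13,8) (13,18) (83/9,18) (9,122/7)]

1. After x ≥ 9: [(9,122/7) (9,2) (14,2) (18,9) (19,17) (15,20) (10,20)]
2. After x ≤ 13: [(9,122/7) (9,2) (13,2) (13,20) (10,20)]
3. After y ≥ 8: [(9,122/7) (9,8) (13,8) (13,20) (10,20)]
4. After y ≤ 18: [(83/9,18) (9,122/7) (9,8) (13,8) (13,18)]
5. Canonical ring: [(9,8) (13,8) (13,18) (83/9,18) (9,122/7)]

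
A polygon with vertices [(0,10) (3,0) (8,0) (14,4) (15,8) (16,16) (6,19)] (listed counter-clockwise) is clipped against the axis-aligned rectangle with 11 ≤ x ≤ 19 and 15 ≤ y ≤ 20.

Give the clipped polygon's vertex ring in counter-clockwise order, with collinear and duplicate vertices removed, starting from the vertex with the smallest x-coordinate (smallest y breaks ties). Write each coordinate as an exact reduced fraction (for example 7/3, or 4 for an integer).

1. After x ≥ 11: [(11,2) (14,4) (15,8) (16,16) (11,35/2)]
2. After x ≤ 19: [(11,2) (14,4) (15,8) (16,16) (11,35/2)]
3. After y ≥ 15: [(11,15) (127/8,15) (16,16) (11,35/2)]
4. After y ≤ 20: [(11,15) (127/8,15) (16,16) (11,35/2)]
5. Canonical ring: [(11,15) (127/8,15) (16,16) (11,35/2)]

Clipped polygon: [(11,15) (127/8,15) (16,16) (11,35/2)]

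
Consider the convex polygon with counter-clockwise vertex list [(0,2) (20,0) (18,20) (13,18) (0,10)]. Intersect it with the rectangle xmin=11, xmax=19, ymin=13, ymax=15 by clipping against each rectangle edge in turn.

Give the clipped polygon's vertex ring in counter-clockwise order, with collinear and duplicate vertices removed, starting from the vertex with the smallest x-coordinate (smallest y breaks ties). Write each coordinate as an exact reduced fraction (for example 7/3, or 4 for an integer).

Clipped polygon: [(11,13) (187/10,13) (37/2,15) (11,15)]

1. After x ≥ 11: [(11,9/10) (20,0) (18,20) (13,18) (11,218/13)]
2. After x ≤ 19: [(11,9/10) (19,1/10) (19,10) (18,20) (13,18) (11,218/13)]
3. After y ≥ 13: [(11,13) (187/10,13) (18,20) (13,18) (11,218/13)]
4. After y ≤ 15: [(11,15) (11,13) (187/10,13) (37/2,15)]
5. Canonical ring: [(11,13) (187/10,13) (37/2,15) (11,15)]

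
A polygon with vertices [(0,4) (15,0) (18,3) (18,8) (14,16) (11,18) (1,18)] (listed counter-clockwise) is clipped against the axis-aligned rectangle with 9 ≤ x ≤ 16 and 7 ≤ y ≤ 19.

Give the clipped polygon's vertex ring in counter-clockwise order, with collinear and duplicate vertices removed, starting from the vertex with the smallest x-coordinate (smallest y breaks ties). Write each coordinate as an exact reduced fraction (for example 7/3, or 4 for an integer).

1. After x ≥ 9: [(9,8/5) (15,0) (18,3) (18,8) (14,16) (11,18) (9,18)]
2. After x ≤ 16: [(9,8/5) (15,0) (16,1) (16,12) (14,16) (11,18) (9,18)]
3. After y ≥ 7: [(9,7) (16,7) (16,12) (14,16) (11,18) (9,18)]
4. After y ≤ 19: [(9,7) (16,7) (16,12) (14,16) (11,18) (9,18)]
5. Canonical ring: [(9,7) (16,7) (16,12) (14,16) (11,18) (9,18)]

Clipped polygon: [(9,7) (16,7) (16,12) (14,16) (11,18) (9,18)]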